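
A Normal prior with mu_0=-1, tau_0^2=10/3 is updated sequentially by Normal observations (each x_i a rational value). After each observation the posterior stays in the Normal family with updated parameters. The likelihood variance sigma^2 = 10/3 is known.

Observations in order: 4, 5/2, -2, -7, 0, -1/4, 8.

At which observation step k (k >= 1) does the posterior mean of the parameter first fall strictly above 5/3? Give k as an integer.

obs 1: x=4 → posterior Normal(3/2, 5/3)
obs 2: x=5/2 → posterior Normal(11/6, 10/9)
obs 3: x=-2 → posterior Normal(7/8, 5/6)
obs 4: x=-7 → posterior Normal(-7/10, 2/3)
obs 5: x=0 → posterior Normal(-7/12, 5/9)
obs 6: x=-1/4 → posterior Normal(-15/28, 10/21)
obs 7: x=8 → posterior Normal(17/32, 5/12)

k = 2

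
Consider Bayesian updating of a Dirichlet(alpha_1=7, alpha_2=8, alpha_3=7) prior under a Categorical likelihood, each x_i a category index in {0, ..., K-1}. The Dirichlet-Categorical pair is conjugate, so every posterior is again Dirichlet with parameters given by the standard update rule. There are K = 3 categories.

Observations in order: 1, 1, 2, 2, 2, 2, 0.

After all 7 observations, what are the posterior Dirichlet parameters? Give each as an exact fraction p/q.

alpha_1=8, alpha_2=10, alpha_3=11

obs 1: x=1 → posterior Dirichlet(7, 9, 7)
obs 2: x=1 → posterior Dirichlet(7, 10, 7)
obs 3: x=2 → posterior Dirichlet(7, 10, 8)
obs 4: x=2 → posterior Dirichlet(7, 10, 9)
obs 5: x=2 → posterior Dirichlet(7, 10, 10)
obs 6: x=2 → posterior Dirichlet(7, 10, 11)
obs 7: x=0 → posterior Dirichlet(8, 10, 11)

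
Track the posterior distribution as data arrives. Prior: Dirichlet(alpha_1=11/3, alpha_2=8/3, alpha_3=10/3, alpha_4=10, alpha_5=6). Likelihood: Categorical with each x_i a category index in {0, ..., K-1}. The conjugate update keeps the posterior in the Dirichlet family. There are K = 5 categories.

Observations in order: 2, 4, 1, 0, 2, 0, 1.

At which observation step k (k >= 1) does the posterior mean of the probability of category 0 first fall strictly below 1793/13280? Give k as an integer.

k = 2

obs 1: x=2 → posterior Dirichlet(11/3, 8/3, 13/3, 10, 6)
obs 2: x=4 → posterior Dirichlet(11/3, 8/3, 13/3, 10, 7)
obs 3: x=1 → posterior Dirichlet(11/3, 11/3, 13/3, 10, 7)
obs 4: x=0 → posterior Dirichlet(14/3, 11/3, 13/3, 10, 7)
obs 5: x=2 → posterior Dirichlet(14/3, 11/3, 16/3, 10, 7)
obs 6: x=0 → posterior Dirichlet(17/3, 11/3, 16/3, 10, 7)
obs 7: x=1 → posterior Dirichlet(17/3, 14/3, 16/3, 10, 7)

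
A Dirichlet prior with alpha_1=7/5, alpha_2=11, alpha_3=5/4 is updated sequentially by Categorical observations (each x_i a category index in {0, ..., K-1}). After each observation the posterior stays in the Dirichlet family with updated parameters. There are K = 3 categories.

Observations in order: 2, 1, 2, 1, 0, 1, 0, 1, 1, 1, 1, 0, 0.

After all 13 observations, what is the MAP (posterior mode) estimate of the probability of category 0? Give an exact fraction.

obs 1: x=2 → posterior Dirichlet(7/5, 11, 9/4)
obs 2: x=1 → posterior Dirichlet(7/5, 12, 9/4)
obs 3: x=2 → posterior Dirichlet(7/5, 12, 13/4)
obs 4: x=1 → posterior Dirichlet(7/5, 13, 13/4)
obs 5: x=0 → posterior Dirichlet(12/5, 13, 13/4)
obs 6: x=1 → posterior Dirichlet(12/5, 14, 13/4)
obs 7: x=0 → posterior Dirichlet(17/5, 14, 13/4)
obs 8: x=1 → posterior Dirichlet(17/5, 15, 13/4)
obs 9: x=1 → posterior Dirichlet(17/5, 16, 13/4)
obs 10: x=1 → posterior Dirichlet(17/5, 17, 13/4)
obs 11: x=1 → posterior Dirichlet(17/5, 18, 13/4)
obs 12: x=0 → posterior Dirichlet(22/5, 18, 13/4)
obs 13: x=0 → posterior Dirichlet(27/5, 18, 13/4)

8/43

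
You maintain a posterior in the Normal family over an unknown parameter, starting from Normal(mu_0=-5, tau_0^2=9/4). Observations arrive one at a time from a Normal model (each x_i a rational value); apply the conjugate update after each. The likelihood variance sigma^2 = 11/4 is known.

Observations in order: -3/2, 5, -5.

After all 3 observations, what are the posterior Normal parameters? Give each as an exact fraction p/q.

mu_0=-137/76, tau_0^2=99/152

obs 1: x=-3/2 → posterior Normal(-137/40, 99/80)
obs 2: x=5 → posterior Normal(-47/58, 99/116)
obs 3: x=-5 → posterior Normal(-137/76, 99/152)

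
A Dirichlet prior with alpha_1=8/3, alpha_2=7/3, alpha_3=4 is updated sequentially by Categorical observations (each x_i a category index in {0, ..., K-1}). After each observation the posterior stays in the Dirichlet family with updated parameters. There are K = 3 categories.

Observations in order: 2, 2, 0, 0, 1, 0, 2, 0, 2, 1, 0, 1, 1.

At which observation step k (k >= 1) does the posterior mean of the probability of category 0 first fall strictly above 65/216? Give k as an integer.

obs 1: x=2 → posterior Dirichlet(8/3, 7/3, 5)
obs 2: x=2 → posterior Dirichlet(8/3, 7/3, 6)
obs 3: x=0 → posterior Dirichlet(11/3, 7/3, 6)
obs 4: x=0 → posterior Dirichlet(14/3, 7/3, 6)
obs 5: x=1 → posterior Dirichlet(14/3, 10/3, 6)
obs 6: x=0 → posterior Dirichlet(17/3, 10/3, 6)
obs 7: x=2 → posterior Dirichlet(17/3, 10/3, 7)
obs 8: x=0 → posterior Dirichlet(20/3, 10/3, 7)
obs 9: x=2 → posterior Dirichlet(20/3, 10/3, 8)
obs 10: x=1 → posterior Dirichlet(20/3, 13/3, 8)
obs 11: x=0 → posterior Dirichlet(23/3, 13/3, 8)
obs 12: x=1 → posterior Dirichlet(23/3, 16/3, 8)
obs 13: x=1 → posterior Dirichlet(23/3, 19/3, 8)

k = 3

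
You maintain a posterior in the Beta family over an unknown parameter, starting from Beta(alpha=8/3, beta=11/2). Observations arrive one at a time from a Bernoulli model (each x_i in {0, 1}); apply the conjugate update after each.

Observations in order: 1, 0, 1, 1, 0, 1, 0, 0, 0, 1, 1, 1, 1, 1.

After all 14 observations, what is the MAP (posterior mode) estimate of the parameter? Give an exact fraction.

obs 1: x=1 → posterior Beta(11/3, 11/2)
obs 2: x=0 → posterior Beta(11/3, 13/2)
obs 3: x=1 → posterior Beta(14/3, 13/2)
obs 4: x=1 → posterior Beta(17/3, 13/2)
obs 5: x=0 → posterior Beta(17/3, 15/2)
obs 6: x=1 → posterior Beta(20/3, 15/2)
obs 7: x=0 → posterior Beta(20/3, 17/2)
obs 8: x=0 → posterior Beta(20/3, 19/2)
obs 9: x=0 → posterior Beta(20/3, 21/2)
obs 10: x=1 → posterior Beta(23/3, 21/2)
obs 11: x=1 → posterior Beta(26/3, 21/2)
obs 12: x=1 → posterior Beta(29/3, 21/2)
obs 13: x=1 → posterior Beta(32/3, 21/2)
obs 14: x=1 → posterior Beta(35/3, 21/2)

64/121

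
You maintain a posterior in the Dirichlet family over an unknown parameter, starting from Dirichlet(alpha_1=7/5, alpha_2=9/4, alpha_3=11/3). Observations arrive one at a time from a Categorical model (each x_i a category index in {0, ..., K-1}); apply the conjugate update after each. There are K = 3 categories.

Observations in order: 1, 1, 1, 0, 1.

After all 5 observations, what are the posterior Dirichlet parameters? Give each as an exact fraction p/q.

obs 1: x=1 → posterior Dirichlet(7/5, 13/4, 11/3)
obs 2: x=1 → posterior Dirichlet(7/5, 17/4, 11/3)
obs 3: x=1 → posterior Dirichlet(7/5, 21/4, 11/3)
obs 4: x=0 → posterior Dirichlet(12/5, 21/4, 11/3)
obs 5: x=1 → posterior Dirichlet(12/5, 25/4, 11/3)

alpha_1=12/5, alpha_2=25/4, alpha_3=11/3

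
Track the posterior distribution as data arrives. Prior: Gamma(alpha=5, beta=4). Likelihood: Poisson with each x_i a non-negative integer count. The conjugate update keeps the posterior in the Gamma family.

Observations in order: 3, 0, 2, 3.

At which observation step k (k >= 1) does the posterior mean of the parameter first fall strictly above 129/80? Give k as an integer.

obs 1: x=3 → posterior Gamma(8, 5)
obs 2: x=0 → posterior Gamma(8, 6)
obs 3: x=2 → posterior Gamma(10, 7)
obs 4: x=3 → posterior Gamma(13, 8)

k = 4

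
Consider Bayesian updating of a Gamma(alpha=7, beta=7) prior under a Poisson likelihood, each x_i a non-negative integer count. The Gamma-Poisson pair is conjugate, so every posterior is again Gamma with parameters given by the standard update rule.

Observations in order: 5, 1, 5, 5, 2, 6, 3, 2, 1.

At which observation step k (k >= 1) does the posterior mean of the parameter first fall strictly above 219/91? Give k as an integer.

obs 1: x=5 → posterior Gamma(12, 8)
obs 2: x=1 → posterior Gamma(13, 9)
obs 3: x=5 → posterior Gamma(18, 10)
obs 4: x=5 → posterior Gamma(23, 11)
obs 5: x=2 → posterior Gamma(25, 12)
obs 6: x=6 → posterior Gamma(31, 13)
obs 7: x=3 → posterior Gamma(34, 14)
obs 8: x=2 → posterior Gamma(36, 15)
obs 9: x=1 → posterior Gamma(37, 16)

k = 7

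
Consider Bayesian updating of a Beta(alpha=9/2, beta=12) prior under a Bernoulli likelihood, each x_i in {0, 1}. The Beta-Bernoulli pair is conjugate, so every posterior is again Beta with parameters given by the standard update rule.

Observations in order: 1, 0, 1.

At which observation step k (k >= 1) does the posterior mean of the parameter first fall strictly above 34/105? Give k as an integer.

obs 1: x=1 → posterior Beta(11/2, 12)
obs 2: x=0 → posterior Beta(11/2, 13)
obs 3: x=1 → posterior Beta(13/2, 13)

k = 3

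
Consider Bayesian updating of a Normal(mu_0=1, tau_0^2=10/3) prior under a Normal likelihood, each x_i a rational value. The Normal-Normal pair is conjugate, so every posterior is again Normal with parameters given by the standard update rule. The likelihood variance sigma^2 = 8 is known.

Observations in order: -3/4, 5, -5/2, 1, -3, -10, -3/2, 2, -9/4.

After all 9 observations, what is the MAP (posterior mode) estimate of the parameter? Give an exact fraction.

obs 1: x=-3/4 → posterior Normal(33/68, 40/17)
obs 2: x=5 → posterior Normal(133/88, 20/11)
obs 3: x=-5/2 → posterior Normal(83/108, 40/27)
obs 4: x=1 → posterior Normal(103/128, 5/4)
obs 5: x=-3 → posterior Normal(43/148, 40/37)
obs 6: x=-10 → posterior Normal(-157/168, 20/21)
obs 7: x=-3/2 → posterior Normal(-187/188, 40/47)
obs 8: x=2 → posterior Normal(-147/208, 10/13)
obs 9: x=-9/4 → posterior Normal(-16/19, 40/57)

-16/19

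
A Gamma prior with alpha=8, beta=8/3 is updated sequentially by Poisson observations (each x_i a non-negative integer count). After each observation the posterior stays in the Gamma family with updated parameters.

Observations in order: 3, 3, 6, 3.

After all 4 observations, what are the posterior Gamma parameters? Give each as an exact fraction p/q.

alpha=23, beta=20/3

obs 1: x=3 → posterior Gamma(11, 11/3)
obs 2: x=3 → posterior Gamma(14, 14/3)
obs 3: x=6 → posterior Gamma(20, 17/3)
obs 4: x=3 → posterior Gamma(23, 20/3)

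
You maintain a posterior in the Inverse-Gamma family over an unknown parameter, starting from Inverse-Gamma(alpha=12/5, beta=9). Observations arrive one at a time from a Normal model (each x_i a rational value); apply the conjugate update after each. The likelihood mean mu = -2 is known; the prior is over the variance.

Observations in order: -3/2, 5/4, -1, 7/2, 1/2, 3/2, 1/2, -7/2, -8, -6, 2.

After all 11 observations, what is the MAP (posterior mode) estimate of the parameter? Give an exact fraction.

obs 1: x=-3/2 → posterior Inverse-Gamma(29/10, 73/8)
obs 2: x=5/4 → posterior Inverse-Gamma(17/5, 461/32)
obs 3: x=-1 → posterior Inverse-Gamma(39/10, 477/32)
obs 4: x=7/2 → posterior Inverse-Gamma(22/5, 961/32)
obs 5: x=1/2 → posterior Inverse-Gamma(49/10, 1061/32)
obs 6: x=3/2 → posterior Inverse-Gamma(27/5, 1257/32)
obs 7: x=1/2 → posterior Inverse-Gamma(59/10, 1357/32)
obs 8: x=-7/2 → posterior Inverse-Gamma(32/5, 1393/32)
obs 9: x=-8 → posterior Inverse-Gamma(69/10, 1969/32)
obs 10: x=-6 → posterior Inverse-Gamma(37/5, 2225/32)
obs 11: x=2 → posterior Inverse-Gamma(79/10, 2481/32)

12405/1424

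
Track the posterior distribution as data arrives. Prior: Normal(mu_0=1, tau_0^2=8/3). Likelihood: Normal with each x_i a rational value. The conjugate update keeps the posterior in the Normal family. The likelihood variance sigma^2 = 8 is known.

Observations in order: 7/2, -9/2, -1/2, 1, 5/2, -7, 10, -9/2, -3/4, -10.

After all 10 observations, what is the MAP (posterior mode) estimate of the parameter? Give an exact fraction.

-29/52

obs 1: x=7/2 → posterior Normal(13/8, 2)
obs 2: x=-9/2 → posterior Normal(2/5, 8/5)
obs 3: x=-1/2 → posterior Normal(1/4, 4/3)
obs 4: x=1 → posterior Normal(5/14, 8/7)
obs 5: x=5/2 → posterior Normal(5/8, 1)
obs 6: x=-7 → posterior Normal(-2/9, 8/9)
obs 7: x=10 → posterior Normal(4/5, 4/5)
obs 8: x=-9/2 → posterior Normal(7/22, 8/11)
obs 9: x=-3/4 → posterior Normal(11/48, 2/3)
obs 10: x=-10 → posterior Normal(-29/52, 8/13)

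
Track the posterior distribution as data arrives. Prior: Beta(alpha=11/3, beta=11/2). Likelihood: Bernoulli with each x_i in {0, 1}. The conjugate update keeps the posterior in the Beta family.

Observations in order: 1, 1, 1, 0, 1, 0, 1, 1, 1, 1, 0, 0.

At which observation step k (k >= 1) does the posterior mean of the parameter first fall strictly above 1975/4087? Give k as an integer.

obs 1: x=1 → posterior Beta(14/3, 11/2)
obs 2: x=1 → posterior Beta(17/3, 11/2)
obs 3: x=1 → posterior Beta(20/3, 11/2)
obs 4: x=0 → posterior Beta(20/3, 13/2)
obs 5: x=1 → posterior Beta(23/3, 13/2)
obs 6: x=0 → posterior Beta(23/3, 15/2)
obs 7: x=1 → posterior Beta(26/3, 15/2)
obs 8: x=1 → posterior Beta(29/3, 15/2)
obs 9: x=1 → posterior Beta(32/3, 15/2)
obs 10: x=1 → posterior Beta(35/3, 15/2)
obs 11: x=0 → posterior Beta(35/3, 17/2)
obs 12: x=0 → posterior Beta(35/3, 19/2)

k = 2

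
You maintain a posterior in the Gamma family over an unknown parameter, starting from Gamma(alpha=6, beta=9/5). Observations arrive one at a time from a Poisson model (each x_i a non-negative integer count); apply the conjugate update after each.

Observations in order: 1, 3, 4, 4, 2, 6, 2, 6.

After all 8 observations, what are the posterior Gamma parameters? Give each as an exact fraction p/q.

obs 1: x=1 → posterior Gamma(7, 14/5)
obs 2: x=3 → posterior Gamma(10, 19/5)
obs 3: x=4 → posterior Gamma(14, 24/5)
obs 4: x=4 → posterior Gamma(18, 29/5)
obs 5: x=2 → posterior Gamma(20, 34/5)
obs 6: x=6 → posterior Gamma(26, 39/5)
obs 7: x=2 → posterior Gamma(28, 44/5)
obs 8: x=6 → posterior Gamma(34, 49/5)

alpha=34, beta=49/5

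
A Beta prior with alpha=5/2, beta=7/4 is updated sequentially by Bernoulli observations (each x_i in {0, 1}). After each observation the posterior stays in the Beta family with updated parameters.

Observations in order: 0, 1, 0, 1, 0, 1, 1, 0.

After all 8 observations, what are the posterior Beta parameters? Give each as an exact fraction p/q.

obs 1: x=0 → posterior Beta(5/2, 11/4)
obs 2: x=1 → posterior Beta(7/2, 11/4)
obs 3: x=0 → posterior Beta(7/2, 15/4)
obs 4: x=1 → posterior Beta(9/2, 15/4)
obs 5: x=0 → posterior Beta(9/2, 19/4)
obs 6: x=1 → posterior Beta(11/2, 19/4)
obs 7: x=1 → posterior Beta(13/2, 19/4)
obs 8: x=0 → posterior Beta(13/2, 23/4)

alpha=13/2, beta=23/4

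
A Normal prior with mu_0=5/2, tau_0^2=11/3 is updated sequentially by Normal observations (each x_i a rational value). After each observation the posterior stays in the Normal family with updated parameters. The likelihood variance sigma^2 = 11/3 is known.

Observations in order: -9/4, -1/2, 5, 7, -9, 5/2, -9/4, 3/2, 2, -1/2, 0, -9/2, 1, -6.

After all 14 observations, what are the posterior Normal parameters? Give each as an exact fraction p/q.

mu_0=-7/30, tau_0^2=11/45

obs 1: x=-9/4 → posterior Normal(1/8, 11/6)
obs 2: x=-1/2 → posterior Normal(-1/12, 11/9)
obs 3: x=5 → posterior Normal(19/16, 11/12)
obs 4: x=7 → posterior Normal(47/20, 11/15)
obs 5: x=-9 → posterior Normal(11/24, 11/18)
obs 6: x=5/2 → posterior Normal(3/4, 11/21)
obs 7: x=-9/4 → posterior Normal(3/8, 11/24)
obs 8: x=3/2 → posterior Normal(1/2, 11/27)
obs 9: x=2 → posterior Normal(13/20, 11/30)
obs 10: x=-1/2 → posterior Normal(6/11, 1/3)
obs 11: x=0 → posterior Normal(1/2, 11/36)
obs 12: x=-9/2 → posterior Normal(3/26, 11/39)
obs 13: x=1 → posterior Normal(5/28, 11/42)
obs 14: x=-6 → posterior Normal(-7/30, 11/45)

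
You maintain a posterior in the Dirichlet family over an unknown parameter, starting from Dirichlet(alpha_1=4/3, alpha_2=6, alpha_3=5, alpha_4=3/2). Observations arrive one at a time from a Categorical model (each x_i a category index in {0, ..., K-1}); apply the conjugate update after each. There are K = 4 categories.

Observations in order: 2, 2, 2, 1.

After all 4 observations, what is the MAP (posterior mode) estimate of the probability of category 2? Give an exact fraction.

42/83

obs 1: x=2 → posterior Dirichlet(4/3, 6, 6, 3/2)
obs 2: x=2 → posterior Dirichlet(4/3, 6, 7, 3/2)
obs 3: x=2 → posterior Dirichlet(4/3, 6, 8, 3/2)
obs 4: x=1 → posterior Dirichlet(4/3, 7, 8, 3/2)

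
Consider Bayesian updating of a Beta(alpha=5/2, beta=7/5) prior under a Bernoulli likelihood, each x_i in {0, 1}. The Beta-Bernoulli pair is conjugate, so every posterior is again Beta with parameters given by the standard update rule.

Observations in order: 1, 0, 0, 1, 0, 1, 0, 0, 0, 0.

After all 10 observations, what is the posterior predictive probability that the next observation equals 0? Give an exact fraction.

obs 1: x=1 → posterior Beta(7/2, 7/5)
obs 2: x=0 → posterior Beta(7/2, 12/5)
obs 3: x=0 → posterior Beta(7/2, 17/5)
obs 4: x=1 → posterior Beta(9/2, 17/5)
obs 5: x=0 → posterior Beta(9/2, 22/5)
obs 6: x=1 → posterior Beta(11/2, 22/5)
obs 7: x=0 → posterior Beta(11/2, 27/5)
obs 8: x=0 → posterior Beta(11/2, 32/5)
obs 9: x=0 → posterior Beta(11/2, 37/5)
obs 10: x=0 → posterior Beta(11/2, 42/5)

84/139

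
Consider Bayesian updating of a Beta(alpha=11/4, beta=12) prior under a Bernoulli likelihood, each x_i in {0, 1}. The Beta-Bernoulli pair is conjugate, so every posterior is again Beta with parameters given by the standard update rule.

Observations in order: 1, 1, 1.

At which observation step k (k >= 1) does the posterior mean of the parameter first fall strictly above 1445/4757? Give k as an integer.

obs 1: x=1 → posterior Beta(15/4, 12)
obs 2: x=1 → posterior Beta(19/4, 12)
obs 3: x=1 → posterior Beta(23/4, 12)

k = 3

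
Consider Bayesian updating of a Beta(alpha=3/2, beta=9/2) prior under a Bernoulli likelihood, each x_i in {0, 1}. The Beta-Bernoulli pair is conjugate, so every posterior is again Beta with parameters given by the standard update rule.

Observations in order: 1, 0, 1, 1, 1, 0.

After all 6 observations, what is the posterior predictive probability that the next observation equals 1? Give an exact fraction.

11/24

obs 1: x=1 → posterior Beta(5/2, 9/2)
obs 2: x=0 → posterior Beta(5/2, 11/2)
obs 3: x=1 → posterior Beta(7/2, 11/2)
obs 4: x=1 → posterior Beta(9/2, 11/2)
obs 5: x=1 → posterior Beta(11/2, 11/2)
obs 6: x=0 → posterior Beta(11/2, 13/2)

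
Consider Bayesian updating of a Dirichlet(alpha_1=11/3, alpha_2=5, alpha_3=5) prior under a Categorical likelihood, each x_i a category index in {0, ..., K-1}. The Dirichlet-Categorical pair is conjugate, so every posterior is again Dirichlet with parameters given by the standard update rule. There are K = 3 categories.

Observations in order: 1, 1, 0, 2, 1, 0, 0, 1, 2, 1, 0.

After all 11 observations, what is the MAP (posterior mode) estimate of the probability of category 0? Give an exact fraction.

4/13

obs 1: x=1 → posterior Dirichlet(11/3, 6, 5)
obs 2: x=1 → posterior Dirichlet(11/3, 7, 5)
obs 3: x=0 → posterior Dirichlet(14/3, 7, 5)
obs 4: x=2 → posterior Dirichlet(14/3, 7, 6)
obs 5: x=1 → posterior Dirichlet(14/3, 8, 6)
obs 6: x=0 → posterior Dirichlet(17/3, 8, 6)
obs 7: x=0 → posterior Dirichlet(20/3, 8, 6)
obs 8: x=1 → posterior Dirichlet(20/3, 9, 6)
obs 9: x=2 → posterior Dirichlet(20/3, 9, 7)
obs 10: x=1 → posterior Dirichlet(20/3, 10, 7)
obs 11: x=0 → posterior Dirichlet(23/3, 10, 7)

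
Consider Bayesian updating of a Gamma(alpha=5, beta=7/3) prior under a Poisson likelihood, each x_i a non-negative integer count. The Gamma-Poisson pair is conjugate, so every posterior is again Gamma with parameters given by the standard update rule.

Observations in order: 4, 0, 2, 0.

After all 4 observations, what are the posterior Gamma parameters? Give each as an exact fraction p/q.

obs 1: x=4 → posterior Gamma(9, 10/3)
obs 2: x=0 → posterior Gamma(9, 13/3)
obs 3: x=2 → posterior Gamma(11, 16/3)
obs 4: x=0 → posterior Gamma(11, 19/3)

alpha=11, beta=19/3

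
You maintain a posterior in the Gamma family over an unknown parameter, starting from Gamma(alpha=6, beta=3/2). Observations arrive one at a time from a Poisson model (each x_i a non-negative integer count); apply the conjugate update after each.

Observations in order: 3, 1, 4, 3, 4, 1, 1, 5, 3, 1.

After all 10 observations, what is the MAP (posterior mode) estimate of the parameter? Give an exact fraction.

obs 1: x=3 → posterior Gamma(9, 5/2)
obs 2: x=1 → posterior Gamma(10, 7/2)
obs 3: x=4 → posterior Gamma(14, 9/2)
obs 4: x=3 → posterior Gamma(17, 11/2)
obs 5: x=4 → posterior Gamma(21, 13/2)
obs 6: x=1 → posterior Gamma(22, 15/2)
obs 7: x=1 → posterior Gamma(23, 17/2)
obs 8: x=5 → posterior Gamma(28, 19/2)
obs 9: x=3 → posterior Gamma(31, 21/2)
obs 10: x=1 → posterior Gamma(32, 23/2)

62/23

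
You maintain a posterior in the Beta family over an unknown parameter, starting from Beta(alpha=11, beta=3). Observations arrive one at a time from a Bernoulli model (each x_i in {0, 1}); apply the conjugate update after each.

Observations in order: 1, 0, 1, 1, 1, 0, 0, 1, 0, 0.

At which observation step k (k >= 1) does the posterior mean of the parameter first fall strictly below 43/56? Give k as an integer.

obs 1: x=1 → posterior Beta(12, 3)
obs 2: x=0 → posterior Beta(12, 4)
obs 3: x=1 → posterior Beta(13, 4)
obs 4: x=1 → posterior Beta(14, 4)
obs 5: x=1 → posterior Beta(15, 4)
obs 6: x=0 → posterior Beta(15, 5)
obs 7: x=0 → posterior Beta(15, 6)
obs 8: x=1 → posterior Beta(16, 6)
obs 9: x=0 → posterior Beta(16, 7)
obs 10: x=0 → posterior Beta(16, 8)

k = 2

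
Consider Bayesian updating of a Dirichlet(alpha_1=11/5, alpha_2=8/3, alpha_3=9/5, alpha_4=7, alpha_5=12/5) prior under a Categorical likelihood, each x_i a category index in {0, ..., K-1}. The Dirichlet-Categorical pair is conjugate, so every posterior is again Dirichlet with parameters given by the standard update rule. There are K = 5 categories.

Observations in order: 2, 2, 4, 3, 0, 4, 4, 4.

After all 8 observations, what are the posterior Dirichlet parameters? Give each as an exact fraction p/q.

alpha_1=16/5, alpha_2=8/3, alpha_3=19/5, alpha_4=8, alpha_5=32/5

obs 1: x=2 → posterior Dirichlet(11/5, 8/3, 14/5, 7, 12/5)
obs 2: x=2 → posterior Dirichlet(11/5, 8/3, 19/5, 7, 12/5)
obs 3: x=4 → posterior Dirichlet(11/5, 8/3, 19/5, 7, 17/5)
obs 4: x=3 → posterior Dirichlet(11/5, 8/3, 19/5, 8, 17/5)
obs 5: x=0 → posterior Dirichlet(16/5, 8/3, 19/5, 8, 17/5)
obs 6: x=4 → posterior Dirichlet(16/5, 8/3, 19/5, 8, 22/5)
obs 7: x=4 → posterior Dirichlet(16/5, 8/3, 19/5, 8, 27/5)
obs 8: x=4 → posterior Dirichlet(16/5, 8/3, 19/5, 8, 32/5)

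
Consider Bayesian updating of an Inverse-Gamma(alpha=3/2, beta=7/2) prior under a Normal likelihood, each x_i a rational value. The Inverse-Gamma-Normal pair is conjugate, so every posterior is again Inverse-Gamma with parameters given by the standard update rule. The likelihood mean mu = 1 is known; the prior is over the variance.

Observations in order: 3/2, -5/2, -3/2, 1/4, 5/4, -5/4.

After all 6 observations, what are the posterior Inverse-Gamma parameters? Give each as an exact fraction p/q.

alpha=9/2, beta=503/32

obs 1: x=3/2 → posterior Inverse-Gamma(2, 29/8)
obs 2: x=-5/2 → posterior Inverse-Gamma(5/2, 39/4)
obs 3: x=-3/2 → posterior Inverse-Gamma(3, 103/8)
obs 4: x=1/4 → posterior Inverse-Gamma(7/2, 421/32)
obs 5: x=5/4 → posterior Inverse-Gamma(4, 211/16)
obs 6: x=-5/4 → posterior Inverse-Gamma(9/2, 503/32)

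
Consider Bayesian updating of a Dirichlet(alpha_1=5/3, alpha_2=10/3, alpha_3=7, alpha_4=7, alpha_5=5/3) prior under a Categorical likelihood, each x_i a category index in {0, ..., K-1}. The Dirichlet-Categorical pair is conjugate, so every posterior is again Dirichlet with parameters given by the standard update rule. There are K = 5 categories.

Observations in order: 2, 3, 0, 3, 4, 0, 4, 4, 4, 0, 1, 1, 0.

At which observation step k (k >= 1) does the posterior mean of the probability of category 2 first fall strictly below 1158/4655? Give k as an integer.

k = 12

obs 1: x=2 → posterior Dirichlet(5/3, 10/3, 8, 7, 5/3)
obs 2: x=3 → posterior Dirichlet(5/3, 10/3, 8, 8, 5/3)
obs 3: x=0 → posterior Dirichlet(8/3, 10/3, 8, 8, 5/3)
obs 4: x=3 → posterior Dirichlet(8/3, 10/3, 8, 9, 5/3)
obs 5: x=4 → posterior Dirichlet(8/3, 10/3, 8, 9, 8/3)
obs 6: x=0 → posterior Dirichlet(11/3, 10/3, 8, 9, 8/3)
obs 7: x=4 → posterior Dirichlet(11/3, 10/3, 8, 9, 11/3)
obs 8: x=4 → posterior Dirichlet(11/3, 10/3, 8, 9, 14/3)
obs 9: x=4 → posterior Dirichlet(11/3, 10/3, 8, 9, 17/3)
obs 10: x=0 → posterior Dirichlet(14/3, 10/3, 8, 9, 17/3)
obs 11: x=1 → posterior Dirichlet(14/3, 13/3, 8, 9, 17/3)
obs 12: x=1 → posterior Dirichlet(14/3, 16/3, 8, 9, 17/3)
obs 13: x=0 → posterior Dirichlet(17/3, 16/3, 8, 9, 17/3)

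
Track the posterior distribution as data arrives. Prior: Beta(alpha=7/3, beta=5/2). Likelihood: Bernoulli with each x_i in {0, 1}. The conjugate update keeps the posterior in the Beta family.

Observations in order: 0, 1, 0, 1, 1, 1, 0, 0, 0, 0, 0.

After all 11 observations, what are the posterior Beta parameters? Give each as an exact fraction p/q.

alpha=19/3, beta=19/2

obs 1: x=0 → posterior Beta(7/3, 7/2)
obs 2: x=1 → posterior Beta(10/3, 7/2)
obs 3: x=0 → posterior Beta(10/3, 9/2)
obs 4: x=1 → posterior Beta(13/3, 9/2)
obs 5: x=1 → posterior Beta(16/3, 9/2)
obs 6: x=1 → posterior Beta(19/3, 9/2)
obs 7: x=0 → posterior Beta(19/3, 11/2)
obs 8: x=0 → posterior Beta(19/3, 13/2)
obs 9: x=0 → posterior Beta(19/3, 15/2)
obs 10: x=0 → posterior Beta(19/3, 17/2)
obs 11: x=0 → posterior Beta(19/3, 19/2)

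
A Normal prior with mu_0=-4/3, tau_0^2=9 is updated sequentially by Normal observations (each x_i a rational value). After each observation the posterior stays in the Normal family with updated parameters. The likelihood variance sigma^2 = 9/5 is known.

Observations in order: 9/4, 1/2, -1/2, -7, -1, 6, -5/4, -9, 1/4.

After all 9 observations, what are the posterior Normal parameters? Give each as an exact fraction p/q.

mu_0=-601/552, tau_0^2=9/46

obs 1: x=9/4 → posterior Normal(119/72, 3/2)
obs 2: x=1/2 → posterior Normal(149/132, 9/11)
obs 3: x=-1/2 → posterior Normal(119/192, 9/16)
obs 4: x=-7 → posterior Normal(-43/36, 3/7)
obs 5: x=-1 → posterior Normal(-361/312, 9/26)
obs 6: x=6 → posterior Normal(-1/372, 9/31)
obs 7: x=-5/4 → posterior Normal(-19/108, 1/4)
obs 8: x=-9 → posterior Normal(-154/123, 9/41)
obs 9: x=1/4 → posterior Normal(-601/552, 9/46)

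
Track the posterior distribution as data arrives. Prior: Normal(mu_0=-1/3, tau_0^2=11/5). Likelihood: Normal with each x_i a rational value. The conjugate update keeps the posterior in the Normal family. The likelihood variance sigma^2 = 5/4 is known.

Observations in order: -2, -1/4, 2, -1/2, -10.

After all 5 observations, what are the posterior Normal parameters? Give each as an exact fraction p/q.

mu_0=-1444/735, tau_0^2=11/49

obs 1: x=-2 → posterior Normal(-289/207, 55/69)
obs 2: x=-1/4 → posterior Normal(-322/339, 55/113)
obs 3: x=2 → posterior Normal(-58/471, 55/157)
obs 4: x=-1/2 → posterior Normal(-124/603, 55/201)
obs 5: x=-10 → posterior Normal(-1444/735, 11/49)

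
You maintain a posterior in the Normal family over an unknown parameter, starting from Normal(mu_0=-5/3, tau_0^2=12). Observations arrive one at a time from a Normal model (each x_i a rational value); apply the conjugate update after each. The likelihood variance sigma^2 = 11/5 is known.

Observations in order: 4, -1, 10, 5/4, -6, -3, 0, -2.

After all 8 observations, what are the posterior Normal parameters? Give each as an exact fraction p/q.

obs 1: x=4 → posterior Normal(665/213, 132/71)
obs 2: x=-1 → posterior Normal(485/393, 132/131)
obs 3: x=10 → posterior Normal(2285/573, 132/191)
obs 4: x=5/4 → posterior Normal(10/3, 132/251)
obs 5: x=-6 → posterior Normal(1430/933, 132/311)
obs 6: x=-3 → posterior Normal(890/1113, 132/371)
obs 7: x=0 → posterior Normal(890/1293, 132/431)
obs 8: x=-2 → posterior Normal(530/1473, 132/491)

mu_0=530/1473, tau_0^2=132/491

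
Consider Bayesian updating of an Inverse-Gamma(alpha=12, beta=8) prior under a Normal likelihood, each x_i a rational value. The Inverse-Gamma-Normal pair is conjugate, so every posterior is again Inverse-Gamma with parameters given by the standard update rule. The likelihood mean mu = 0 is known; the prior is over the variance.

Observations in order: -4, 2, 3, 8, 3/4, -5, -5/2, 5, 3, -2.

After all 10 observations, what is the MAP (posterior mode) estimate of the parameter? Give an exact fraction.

2861/576

obs 1: x=-4 → posterior Inverse-Gamma(25/2, 16)
obs 2: x=2 → posterior Inverse-Gamma(13, 18)
obs 3: x=3 → posterior Inverse-Gamma(27/2, 45/2)
obs 4: x=8 → posterior Inverse-Gamma(14, 109/2)
obs 5: x=3/4 → posterior Inverse-Gamma(29/2, 1753/32)
obs 6: x=-5 → posterior Inverse-Gamma(15, 2153/32)
obs 7: x=-5/2 → posterior Inverse-Gamma(31/2, 2253/32)
obs 8: x=5 → posterior Inverse-Gamma(16, 2653/32)
obs 9: x=3 → posterior Inverse-Gamma(33/2, 2797/32)
obs 10: x=-2 → posterior Inverse-Gamma(17, 2861/32)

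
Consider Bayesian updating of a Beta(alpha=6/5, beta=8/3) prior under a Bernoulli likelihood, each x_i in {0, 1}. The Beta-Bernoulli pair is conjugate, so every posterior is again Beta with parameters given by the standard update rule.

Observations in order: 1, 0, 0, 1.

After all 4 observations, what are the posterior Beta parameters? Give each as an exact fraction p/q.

alpha=16/5, beta=14/3

obs 1: x=1 → posterior Beta(11/5, 8/3)
obs 2: x=0 → posterior Beta(11/5, 11/3)
obs 3: x=0 → posterior Beta(11/5, 14/3)
obs 4: x=1 → posterior Beta(16/5, 14/3)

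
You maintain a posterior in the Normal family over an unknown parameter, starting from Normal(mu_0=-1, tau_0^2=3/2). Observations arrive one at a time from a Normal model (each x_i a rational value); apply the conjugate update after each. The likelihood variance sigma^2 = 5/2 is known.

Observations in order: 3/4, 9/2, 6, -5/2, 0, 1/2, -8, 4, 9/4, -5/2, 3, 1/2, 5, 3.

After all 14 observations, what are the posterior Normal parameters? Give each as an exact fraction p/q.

obs 1: x=3/4 → posterior Normal(-11/32, 15/16)
obs 2: x=9/2 → posterior Normal(43/44, 15/22)
obs 3: x=6 → posterior Normal(115/56, 15/28)
obs 4: x=-5/2 → posterior Normal(5/4, 15/34)
obs 5: x=0 → posterior Normal(17/16, 3/8)
obs 6: x=1/2 → posterior Normal(91/92, 15/46)
obs 7: x=-8 → posterior Normal(-5/104, 15/52)
obs 8: x=4 → posterior Normal(43/116, 15/58)
obs 9: x=9/4 → posterior Normal(35/64, 15/64)
obs 10: x=-5/2 → posterior Normal(2/7, 3/14)
obs 11: x=3 → posterior Normal(1/2, 15/76)
obs 12: x=1/2 → posterior Normal(1/2, 15/82)
obs 13: x=5 → posterior Normal(71/88, 15/88)
obs 14: x=3 → posterior Normal(89/94, 15/94)

mu_0=89/94, tau_0^2=15/94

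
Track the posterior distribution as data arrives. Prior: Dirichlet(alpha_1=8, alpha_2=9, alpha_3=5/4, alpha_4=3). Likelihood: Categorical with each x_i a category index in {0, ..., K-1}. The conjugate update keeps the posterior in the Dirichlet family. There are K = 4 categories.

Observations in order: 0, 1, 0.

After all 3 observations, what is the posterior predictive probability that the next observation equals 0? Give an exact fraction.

obs 1: x=0 → posterior Dirichlet(9, 9, 5/4, 3)
obs 2: x=1 → posterior Dirichlet(9, 10, 5/4, 3)
obs 3: x=0 → posterior Dirichlet(10, 10, 5/4, 3)

40/97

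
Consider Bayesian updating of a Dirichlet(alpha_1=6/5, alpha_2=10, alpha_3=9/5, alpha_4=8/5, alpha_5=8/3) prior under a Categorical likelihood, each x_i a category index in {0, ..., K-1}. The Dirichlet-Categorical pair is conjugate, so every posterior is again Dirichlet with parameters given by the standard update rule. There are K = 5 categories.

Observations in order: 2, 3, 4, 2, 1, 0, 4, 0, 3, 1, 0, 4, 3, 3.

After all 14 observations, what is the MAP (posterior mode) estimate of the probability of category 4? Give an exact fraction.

35/197

obs 1: x=2 → posterior Dirichlet(6/5, 10, 14/5, 8/5, 8/3)
obs 2: x=3 → posterior Dirichlet(6/5, 10, 14/5, 13/5, 8/3)
obs 3: x=4 → posterior Dirichlet(6/5, 10, 14/5, 13/5, 11/3)
obs 4: x=2 → posterior Dirichlet(6/5, 10, 19/5, 13/5, 11/3)
obs 5: x=1 → posterior Dirichlet(6/5, 11, 19/5, 13/5, 11/3)
obs 6: x=0 → posterior Dirichlet(11/5, 11, 19/5, 13/5, 11/3)
obs 7: x=4 → posterior Dirichlet(11/5, 11, 19/5, 13/5, 14/3)
obs 8: x=0 → posterior Dirichlet(16/5, 11, 19/5, 13/5, 14/3)
obs 9: x=3 → posterior Dirichlet(16/5, 11, 19/5, 18/5, 14/3)
obs 10: x=1 → posterior Dirichlet(16/5, 12, 19/5, 18/5, 14/3)
obs 11: x=0 → posterior Dirichlet(21/5, 12, 19/5, 18/5, 14/3)
obs 12: x=4 → posterior Dirichlet(21/5, 12, 19/5, 18/5, 17/3)
obs 13: x=3 → posterior Dirichlet(21/5, 12, 19/5, 23/5, 17/3)
obs 14: x=3 → posterior Dirichlet(21/5, 12, 19/5, 28/5, 17/3)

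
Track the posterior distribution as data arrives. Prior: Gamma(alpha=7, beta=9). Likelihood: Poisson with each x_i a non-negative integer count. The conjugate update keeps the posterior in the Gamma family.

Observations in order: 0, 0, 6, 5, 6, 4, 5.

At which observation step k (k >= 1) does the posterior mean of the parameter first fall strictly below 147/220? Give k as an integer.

obs 1: x=0 → posterior Gamma(7, 10)
obs 2: x=0 → posterior Gamma(7, 11)
obs 3: x=6 → posterior Gamma(13, 12)
obs 4: x=5 → posterior Gamma(18, 13)
obs 5: x=6 → posterior Gamma(24, 14)
obs 6: x=4 → posterior Gamma(28, 15)
obs 7: x=5 → posterior Gamma(33, 16)

k = 2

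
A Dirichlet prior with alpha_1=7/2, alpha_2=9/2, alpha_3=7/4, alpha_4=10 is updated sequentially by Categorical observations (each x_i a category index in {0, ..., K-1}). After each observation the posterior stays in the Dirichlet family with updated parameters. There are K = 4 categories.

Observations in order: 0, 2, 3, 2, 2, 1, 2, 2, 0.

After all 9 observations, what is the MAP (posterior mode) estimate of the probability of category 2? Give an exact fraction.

23/99

obs 1: x=0 → posterior Dirichlet(9/2, 9/2, 7/4, 10)
obs 2: x=2 → posterior Dirichlet(9/2, 9/2, 11/4, 10)
obs 3: x=3 → posterior Dirichlet(9/2, 9/2, 11/4, 11)
obs 4: x=2 → posterior Dirichlet(9/2, 9/2, 15/4, 11)
obs 5: x=2 → posterior Dirichlet(9/2, 9/2, 19/4, 11)
obs 6: x=1 → posterior Dirichlet(9/2, 11/2, 19/4, 11)
obs 7: x=2 → posterior Dirichlet(9/2, 11/2, 23/4, 11)
obs 8: x=2 → posterior Dirichlet(9/2, 11/2, 27/4, 11)
obs 9: x=0 → posterior Dirichlet(11/2, 11/2, 27/4, 11)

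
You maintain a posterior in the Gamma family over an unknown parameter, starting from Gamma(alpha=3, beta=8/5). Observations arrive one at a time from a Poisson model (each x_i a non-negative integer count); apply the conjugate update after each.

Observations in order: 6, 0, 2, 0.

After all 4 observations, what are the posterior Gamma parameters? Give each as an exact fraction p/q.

obs 1: x=6 → posterior Gamma(9, 13/5)
obs 2: x=0 → posterior Gamma(9, 18/5)
obs 3: x=2 → posterior Gamma(11, 23/5)
obs 4: x=0 → posterior Gamma(11, 28/5)

alpha=11, beta=28/5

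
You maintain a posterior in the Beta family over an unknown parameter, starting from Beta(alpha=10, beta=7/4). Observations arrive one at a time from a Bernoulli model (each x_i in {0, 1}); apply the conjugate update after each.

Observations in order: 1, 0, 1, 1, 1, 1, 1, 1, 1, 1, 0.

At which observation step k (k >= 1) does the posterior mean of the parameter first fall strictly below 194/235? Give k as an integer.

obs 1: x=1 → posterior Beta(11, 7/4)
obs 2: x=0 → posterior Beta(11, 11/4)
obs 3: x=1 → posterior Beta(12, 11/4)
obs 4: x=1 → posterior Beta(13, 11/4)
obs 5: x=1 → posterior Beta(14, 11/4)
obs 6: x=1 → posterior Beta(15, 11/4)
obs 7: x=1 → posterior Beta(16, 11/4)
obs 8: x=1 → posterior Beta(17, 11/4)
obs 9: x=1 → posterior Beta(18, 11/4)
obs 10: x=1 → posterior Beta(19, 11/4)
obs 11: x=0 → posterior Beta(19, 15/4)

k = 2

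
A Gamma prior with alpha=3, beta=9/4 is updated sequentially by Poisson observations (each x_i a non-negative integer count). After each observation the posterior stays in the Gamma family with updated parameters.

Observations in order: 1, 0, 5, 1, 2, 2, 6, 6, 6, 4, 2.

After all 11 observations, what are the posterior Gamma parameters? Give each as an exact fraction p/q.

alpha=38, beta=53/4

obs 1: x=1 → posterior Gamma(4, 13/4)
obs 2: x=0 → posterior Gamma(4, 17/4)
obs 3: x=5 → posterior Gamma(9, 21/4)
obs 4: x=1 → posterior Gamma(10, 25/4)
obs 5: x=2 → posterior Gamma(12, 29/4)
obs 6: x=2 → posterior Gamma(14, 33/4)
obs 7: x=6 → posterior Gamma(20, 37/4)
obs 8: x=6 → posterior Gamma(26, 41/4)
obs 9: x=6 → posterior Gamma(32, 45/4)
obs 10: x=4 → posterior Gamma(36, 49/4)
obs 11: x=2 → posterior Gamma(38, 53/4)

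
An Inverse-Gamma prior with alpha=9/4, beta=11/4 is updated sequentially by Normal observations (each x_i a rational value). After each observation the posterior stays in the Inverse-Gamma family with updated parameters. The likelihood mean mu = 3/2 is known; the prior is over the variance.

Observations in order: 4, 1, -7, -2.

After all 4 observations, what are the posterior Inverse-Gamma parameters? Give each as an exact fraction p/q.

obs 1: x=4 → posterior Inverse-Gamma(11/4, 47/8)
obs 2: x=1 → posterior Inverse-Gamma(13/4, 6)
obs 3: x=-7 → posterior Inverse-Gamma(15/4, 337/8)
obs 4: x=-2 → posterior Inverse-Gamma(17/4, 193/4)

alpha=17/4, beta=193/4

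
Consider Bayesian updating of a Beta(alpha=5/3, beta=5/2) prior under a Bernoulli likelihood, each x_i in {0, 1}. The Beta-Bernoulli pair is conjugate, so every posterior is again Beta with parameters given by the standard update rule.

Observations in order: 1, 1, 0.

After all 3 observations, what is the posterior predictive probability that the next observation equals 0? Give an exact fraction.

21/43

obs 1: x=1 → posterior Beta(8/3, 5/2)
obs 2: x=1 → posterior Beta(11/3, 5/2)
obs 3: x=0 → posterior Beta(11/3, 7/2)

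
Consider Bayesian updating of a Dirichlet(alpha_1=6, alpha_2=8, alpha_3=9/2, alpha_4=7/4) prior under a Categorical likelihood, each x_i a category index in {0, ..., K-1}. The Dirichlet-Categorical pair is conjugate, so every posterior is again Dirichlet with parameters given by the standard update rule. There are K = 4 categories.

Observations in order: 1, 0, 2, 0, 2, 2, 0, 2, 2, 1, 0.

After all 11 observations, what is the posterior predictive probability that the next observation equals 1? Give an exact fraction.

obs 1: x=1 → posterior Dirichlet(6, 9, 9/2, 7/4)
obs 2: x=0 → posterior Dirichlet(7, 9, 9/2, 7/4)
obs 3: x=2 → posterior Dirichlet(7, 9, 11/2, 7/4)
obs 4: x=0 → posterior Dirichlet(8, 9, 11/2, 7/4)
obs 5: x=2 → posterior Dirichlet(8, 9, 13/2, 7/4)
obs 6: x=2 → posterior Dirichlet(8, 9, 15/2, 7/4)
obs 7: x=0 → posterior Dirichlet(9, 9, 15/2, 7/4)
obs 8: x=2 → posterior Dirichlet(9, 9, 17/2, 7/4)
obs 9: x=2 → posterior Dirichlet(9, 9, 19/2, 7/4)
obs 10: x=1 → posterior Dirichlet(9, 10, 19/2, 7/4)
obs 11: x=0 → posterior Dirichlet(10, 10, 19/2, 7/4)

8/25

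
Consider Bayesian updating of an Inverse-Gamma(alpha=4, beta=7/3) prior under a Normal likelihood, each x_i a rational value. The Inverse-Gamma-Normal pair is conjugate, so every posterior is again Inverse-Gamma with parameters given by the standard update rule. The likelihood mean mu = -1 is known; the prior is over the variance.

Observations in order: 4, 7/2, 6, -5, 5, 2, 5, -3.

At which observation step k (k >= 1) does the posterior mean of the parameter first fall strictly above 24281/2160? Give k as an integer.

k = 4

obs 1: x=4 → posterior Inverse-Gamma(9/2, 89/6)
obs 2: x=7/2 → posterior Inverse-Gamma(5, 599/24)
obs 3: x=6 → posterior Inverse-Gamma(11/2, 1187/24)
obs 4: x=-5 → posterior Inverse-Gamma(6, 1379/24)
obs 5: x=5 → posterior Inverse-Gamma(13/2, 1811/24)
obs 6: x=2 → posterior Inverse-Gamma(7, 1919/24)
obs 7: x=5 → posterior Inverse-Gamma(15/2, 2351/24)
obs 8: x=-3 → posterior Inverse-Gamma(8, 2399/24)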